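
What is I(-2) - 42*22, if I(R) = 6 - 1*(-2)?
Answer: -916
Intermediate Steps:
I(R) = 8 (I(R) = 6 + 2 = 8)
I(-2) - 42*22 = 8 - 42*22 = 8 - 924 = -916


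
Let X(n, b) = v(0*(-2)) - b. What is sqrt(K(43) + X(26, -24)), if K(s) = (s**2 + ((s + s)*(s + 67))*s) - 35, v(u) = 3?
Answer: sqrt(408621) ≈ 639.23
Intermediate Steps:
K(s) = -35 + s**2 + 2*s**2*(67 + s) (K(s) = (s**2 + ((2*s)*(67 + s))*s) - 35 = (s**2 + (2*s*(67 + s))*s) - 35 = (s**2 + 2*s**2*(67 + s)) - 35 = -35 + s**2 + 2*s**2*(67 + s))
X(n, b) = 3 - b
sqrt(K(43) + X(26, -24)) = sqrt((-35 + 2*43**3 + 135*43**2) + (3 - 1*(-24))) = sqrt((-35 + 2*79507 + 135*1849) + (3 + 24)) = sqrt((-35 + 159014 + 249615) + 27) = sqrt(408594 + 27) = sqrt(408621)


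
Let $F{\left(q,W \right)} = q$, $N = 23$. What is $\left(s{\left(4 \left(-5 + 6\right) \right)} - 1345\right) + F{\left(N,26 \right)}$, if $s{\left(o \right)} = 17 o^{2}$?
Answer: $-1050$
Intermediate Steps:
$\left(s{\left(4 \left(-5 + 6\right) \right)} - 1345\right) + F{\left(N,26 \right)} = \left(17 \left(4 \left(-5 + 6\right)\right)^{2} - 1345\right) + 23 = \left(17 \left(4 \cdot 1\right)^{2} - 1345\right) + 23 = \left(17 \cdot 4^{2} - 1345\right) + 23 = \left(17 \cdot 16 - 1345\right) + 23 = \left(272 - 1345\right) + 23 = -1073 + 23 = -1050$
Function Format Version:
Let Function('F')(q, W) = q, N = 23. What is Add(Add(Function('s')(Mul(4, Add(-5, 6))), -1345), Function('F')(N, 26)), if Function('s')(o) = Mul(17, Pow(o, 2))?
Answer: -1050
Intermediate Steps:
Add(Add(Function('s')(Mul(4, Add(-5, 6))), -1345), Function('F')(N, 26)) = Add(Add(Mul(17, Pow(Mul(4, Add(-5, 6)), 2)), -1345), 23) = Add(Add(Mul(17, Pow(Mul(4, 1), 2)), -1345), 23) = Add(Add(Mul(17, Pow(4, 2)), -1345), 23) = Add(Add(Mul(17, 16), -1345), 23) = Add(Add(272, -1345), 23) = Add(-1073, 23) = -1050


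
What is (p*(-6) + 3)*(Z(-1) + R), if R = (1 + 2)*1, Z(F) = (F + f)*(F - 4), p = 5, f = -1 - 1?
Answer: -486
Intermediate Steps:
f = -2
Z(F) = (-4 + F)*(-2 + F) (Z(F) = (F - 2)*(F - 4) = (-2 + F)*(-4 + F) = (-4 + F)*(-2 + F))
R = 3 (R = 3*1 = 3)
(p*(-6) + 3)*(Z(-1) + R) = (5*(-6) + 3)*((8 + (-1)² - 6*(-1)) + 3) = (-30 + 3)*((8 + 1 + 6) + 3) = -27*(15 + 3) = -27*18 = -486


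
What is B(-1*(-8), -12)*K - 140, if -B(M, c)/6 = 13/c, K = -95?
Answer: -1515/2 ≈ -757.50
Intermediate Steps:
B(M, c) = -78/c
B(-1*(-8), -12)*K - 140 = -78/(-12)*(-95) - 140 = -78*(-1/12)*(-95) - 140 = (13/2)*(-95) - 140 = -1235/2 - 140 = -1515/2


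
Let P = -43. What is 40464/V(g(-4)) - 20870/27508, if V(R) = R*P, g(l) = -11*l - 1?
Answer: -575836171/25431146 ≈ -22.643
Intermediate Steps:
g(l) = -1 - 11*l
V(R) = -43*R (V(R) = R*(-43) = -43*R)
40464/V(g(-4)) - 20870/27508 = 40464/((-43*(-1 - 11*(-4)))) - 20870/27508 = 40464/((-43*(-1 + 44))) - 20870*1/27508 = 40464/((-43*43)) - 10435/13754 = 40464/(-1849) - 10435/13754 = 40464*(-1/1849) - 10435/13754 = -40464/1849 - 10435/13754 = -575836171/25431146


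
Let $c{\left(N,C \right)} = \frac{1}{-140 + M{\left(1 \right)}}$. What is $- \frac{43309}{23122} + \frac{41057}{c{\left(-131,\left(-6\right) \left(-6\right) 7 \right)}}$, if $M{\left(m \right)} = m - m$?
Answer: $- \frac{132904836869}{23122} \approx -5.748 \cdot 10^{6}$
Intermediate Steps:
$M{\left(m \right)} = 0$
$c{\left(N,C \right)} = - \frac{1}{140}$ ($c{\left(N,C \right)} = \frac{1}{-140 + 0} = \frac{1}{-140} = - \frac{1}{140}$)
$- \frac{43309}{23122} + \frac{41057}{c{\left(-131,\left(-6\right) \left(-6\right) 7 \right)}} = - \frac{43309}{23122} + \frac{41057}{- \frac{1}{140}} = \left(-43309\right) \frac{1}{23122} + 41057 \left(-140\right) = - \frac{43309}{23122} - 5747980 = - \frac{132904836869}{23122}$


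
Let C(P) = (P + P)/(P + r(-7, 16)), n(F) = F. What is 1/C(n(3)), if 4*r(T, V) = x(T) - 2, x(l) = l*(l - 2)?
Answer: 73/24 ≈ 3.0417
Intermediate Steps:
x(l) = l*(-2 + l)
r(T, V) = -½ + T*(-2 + T)/4 (r(T, V) = (T*(-2 + T) - 2)/4 = (-2 + T*(-2 + T))/4 = -½ + T*(-2 + T)/4)
C(P) = 2*P/(61/4 + P) (C(P) = (P + P)/(P + (-½ + (¼)*(-7)*(-2 - 7))) = (2*P)/(P + (-½ + (¼)*(-7)*(-9))) = (2*P)/(P + (-½ + 63/4)) = (2*P)/(P + 61/4) = (2*P)/(61/4 + P) = 2*P/(61/4 + P))
1/C(n(3)) = 1/(8*3/(61 + 4*3)) = 1/(8*3/(61 + 12)) = 1/(8*3/73) = 1/(8*3*(1/73)) = 1/(24/73) = 73/24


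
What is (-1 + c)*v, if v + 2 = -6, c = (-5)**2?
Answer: -192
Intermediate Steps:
c = 25
v = -8 (v = -2 - 6 = -8)
(-1 + c)*v = (-1 + 25)*(-8) = 24*(-8) = -192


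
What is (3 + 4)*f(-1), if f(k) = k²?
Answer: 7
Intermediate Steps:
(3 + 4)*f(-1) = (3 + 4)*(-1)² = 7*1 = 7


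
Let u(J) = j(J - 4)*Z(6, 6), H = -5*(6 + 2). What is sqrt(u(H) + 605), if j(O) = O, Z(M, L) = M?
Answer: sqrt(341) ≈ 18.466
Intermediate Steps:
H = -40 (H = -5*8 = -40)
u(J) = -24 + 6*J (u(J) = (J - 4)*6 = (-4 + J)*6 = -24 + 6*J)
sqrt(u(H) + 605) = sqrt((-24 + 6*(-40)) + 605) = sqrt((-24 - 240) + 605) = sqrt(-264 + 605) = sqrt(341)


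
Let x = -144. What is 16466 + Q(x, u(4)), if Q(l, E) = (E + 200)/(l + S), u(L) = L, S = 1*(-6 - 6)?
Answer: 214041/13 ≈ 16465.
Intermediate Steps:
S = -12 (S = 1*(-12) = -12)
Q(l, E) = (200 + E)/(-12 + l) (Q(l, E) = (E + 200)/(l - 12) = (200 + E)/(-12 + l))
16466 + Q(x, u(4)) = 16466 + (200 + 4)/(-12 - 144) = 16466 + 204/(-156) = 16466 - 1/156*204 = 16466 - 17/13 = 214041/13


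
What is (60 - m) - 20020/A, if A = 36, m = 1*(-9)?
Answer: -4384/9 ≈ -487.11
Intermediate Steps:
m = -9
(60 - m) - 20020/A = (60 - 1*(-9)) - 20020/36 = (60 + 9) - 20020/36 = 69 - 140*143/36 = 69 - 5005/9 = -4384/9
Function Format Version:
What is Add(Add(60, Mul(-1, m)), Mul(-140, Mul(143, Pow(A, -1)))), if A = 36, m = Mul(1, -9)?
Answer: Rational(-4384, 9) ≈ -487.11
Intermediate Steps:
m = -9
Add(Add(60, Mul(-1, m)), Mul(-140, Mul(143, Pow(A, -1)))) = Add(Add(60, Mul(-1, -9)), Mul(-140, Mul(143, Pow(36, -1)))) = Add(Add(60, 9), Mul(-140, Mul(143, Rational(1, 36)))) = Add(69, Mul(-140, Rational(143, 36))) = Add(69, Rational(-5005, 9)) = Rational(-4384, 9)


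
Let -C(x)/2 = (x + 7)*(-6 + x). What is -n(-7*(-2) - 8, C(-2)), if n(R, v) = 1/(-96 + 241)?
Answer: -1/145 ≈ -0.0068966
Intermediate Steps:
C(x) = -2*(-6 + x)*(7 + x) (C(x) = -2*(x + 7)*(-6 + x) = -2*(7 + x)*(-6 + x) = -2*(-6 + x)*(7 + x))
n(R, v) = 1/145
-n(-7*(-2) - 8, C(-2)) = -1*1/145 = -1/145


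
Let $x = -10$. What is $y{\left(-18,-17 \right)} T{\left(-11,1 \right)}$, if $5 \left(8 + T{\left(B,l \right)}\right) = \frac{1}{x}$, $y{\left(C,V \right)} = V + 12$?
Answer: $\frac{401}{10} \approx 40.1$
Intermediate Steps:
$y{\left(C,V \right)} = 12 + V$
$T{\left(B,l \right)} = - \frac{401}{50}$ ($T{\left(B,l \right)} = -8 + \frac{1}{5 \left(-10\right)} = -8 + \frac{1}{5} \left(- \frac{1}{10}\right) = -8 - \frac{1}{50} = - \frac{401}{50}$)
$y{\left(-18,-17 \right)} T{\left(-11,1 \right)} = \left(12 - 17\right) \left(- \frac{401}{50}\right) = \left(-5\right) \left(- \frac{401}{50}\right) = \frac{401}{10}$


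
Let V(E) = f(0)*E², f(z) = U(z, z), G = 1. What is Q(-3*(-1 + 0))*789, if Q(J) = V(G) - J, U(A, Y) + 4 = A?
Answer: -5523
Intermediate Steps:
U(A, Y) = -4 + A
f(z) = -4 + z
V(E) = -4*E² (V(E) = (-4 + 0)*E² = -4*E²)
Q(J) = -4 - J (Q(J) = -4*1² - J = -4*1 - J = -4 - J)
Q(-3*(-1 + 0))*789 = (-4 - (-3)*(-1 + 0))*789 = (-4 - (-3)*(-1))*789 = (-4 - 1*3)*789 = (-4 - 3)*789 = -7*789 = -5523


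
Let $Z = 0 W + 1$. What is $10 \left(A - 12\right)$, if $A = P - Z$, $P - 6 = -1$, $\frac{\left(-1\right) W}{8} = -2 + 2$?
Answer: $-80$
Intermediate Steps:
$W = 0$ ($W = - 8 \left(-2 + 2\right) = \left(-8\right) 0 = 0$)
$P = 5$ ($P = 6 - 1 = 5$)
$Z = 1$ ($Z = 0 \cdot 0 + 1 = 0 + 1 = 1$)
$A = 4$ ($A = 5 - 1 = 4$)
$10 \left(A - 12\right) = 10 \left(4 - 12\right) = 10 \left(-8\right) = -80$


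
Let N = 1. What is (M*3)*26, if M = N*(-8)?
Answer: -624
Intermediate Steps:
M = -8 (M = 1*(-8) = -8)
(M*3)*26 = -8*3*26 = -24*26 = -624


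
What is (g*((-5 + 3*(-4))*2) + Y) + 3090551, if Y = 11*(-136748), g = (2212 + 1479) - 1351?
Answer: 1506763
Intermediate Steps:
g = 2340 (g = 3691 - 1351 = 2340)
Y = -1504228
(g*((-5 + 3*(-4))*2) + Y) + 3090551 = (2340*((-5 + 3*(-4))*2) - 1504228) + 3090551 = (2340*((-5 - 12)*2) - 1504228) + 3090551 = (2340*(-17*2) - 1504228) + 3090551 = (2340*(-34) - 1504228) + 3090551 = (-79560 - 1504228) + 3090551 = -1583788 + 3090551 = 1506763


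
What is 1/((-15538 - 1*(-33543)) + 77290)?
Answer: 1/95295 ≈ 1.0494e-5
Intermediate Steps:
1/((-15538 - 1*(-33543)) + 77290) = 1/((-15538 + 33543) + 77290) = 1/(18005 + 77290) = 1/95295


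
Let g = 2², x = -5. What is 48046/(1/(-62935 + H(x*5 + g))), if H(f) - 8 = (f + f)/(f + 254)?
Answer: -704452037518/233 ≈ -3.0234e+9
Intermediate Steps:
g = 4
H(f) = 8 + 2*f/(254 + f) (H(f) = 8 + (f + f)/(f + 254) = 8 + (2*f)/(254 + f) = 8 + 2*f/(254 + f))
48046/(1/(-62935 + H(x*5 + g))) = 48046/(1/(-62935 + 2*(1016 + 5*(-5*5 + 4))/(254 + (-5*5 + 4)))) = 48046/(1/(-62935 + 2*(1016 + 5*(-25 + 4))/(254 + (-25 + 4)))) = 48046/(1/(-62935 + 2*(1016 + 5*(-21))/(254 - 21))) = 48046/(1/(-62935 + 2*(1016 - 105)/233)) = 48046/(1/(-62935 + 2*(1/233)*911)) = 48046/(1/(-62935 + 1822/233)) = 48046/(1/(-14662033/233)) = 48046/(-233/14662033) = 48046*(-14662033/233) = -704452037518/233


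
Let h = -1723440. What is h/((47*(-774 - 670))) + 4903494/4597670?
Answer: 1032074839449/39004333445 ≈ 26.461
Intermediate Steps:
h/((47*(-774 - 670))) + 4903494/4597670 = -1723440*1/(47*(-774 - 670)) + 4903494/4597670 = -1723440/(47*(-1444)) + 4903494*(1/4597670) = -1723440/(-67868) + 2451747/2298835 = -1723440*(-1/67868) + 2451747/2298835 = 430860/16967 + 2451747/2298835 = 1032074839449/39004333445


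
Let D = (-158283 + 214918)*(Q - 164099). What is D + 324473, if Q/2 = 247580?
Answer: 18749964208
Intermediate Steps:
Q = 495160 (Q = 2*247580 = 495160)
D = 18749639735 (D = (-158283 + 214918)*(495160 - 164099) = 56635*331061 = 18749639735)
D + 324473 = 18749639735 + 324473 = 18749964208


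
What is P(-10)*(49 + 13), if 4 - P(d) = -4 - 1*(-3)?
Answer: 310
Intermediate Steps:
P(d) = 5 (P(d) = 4 - (-4 - 1*(-3)) = 4 - (-4 + 3) = 4 - 1*(-1) = 4 + 1 = 5)
P(-10)*(49 + 13) = 5*(49 + 13) = 5*62 = 310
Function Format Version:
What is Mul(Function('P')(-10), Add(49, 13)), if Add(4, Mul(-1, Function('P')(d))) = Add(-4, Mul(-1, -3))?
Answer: 310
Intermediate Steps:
Function('P')(d) = 5 (Function('P')(d) = Add(4, Mul(-1, Add(-4, Mul(-1, -3)))) = Add(4, Mul(-1, Add(-4, 3))) = Add(4, Mul(-1, -1)) = Add(4, 1) = 5)
Mul(Function('P')(-10), Add(49, 13)) = Mul(5, Add(49, 13)) = Mul(5, 62) = 310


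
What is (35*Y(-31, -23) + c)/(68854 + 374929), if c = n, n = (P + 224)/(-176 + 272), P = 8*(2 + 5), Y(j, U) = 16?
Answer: 6755/5325396 ≈ 0.0012685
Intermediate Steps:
P = 56 (P = 8*7 = 56)
n = 35/12 (n = (56 + 224)/(-176 + 272) = 280/96 = 280*(1/96) = 35/12 ≈ 2.9167)
c = 35/12 ≈ 2.9167
(35*Y(-31, -23) + c)/(68854 + 374929) = (35*16 + 35/12)/(68854 + 374929) = (560 + 35/12)/443783 = (6755/12)*(1/443783) = 6755/5325396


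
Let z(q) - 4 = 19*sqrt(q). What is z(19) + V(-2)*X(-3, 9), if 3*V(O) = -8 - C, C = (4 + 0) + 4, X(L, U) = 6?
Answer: -28 + 19*sqrt(19) ≈ 54.819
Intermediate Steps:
C = 8 (C = 4 + 4 = 8)
z(q) = 4 + 19*sqrt(q)
V(O) = -16/3 (V(O) = (-8 - 1*8)/3 = (-8 - 8)/3 = (1/3)*(-16) = -16/3)
z(19) + V(-2)*X(-3, 9) = (4 + 19*sqrt(19)) - 16/3*6 = (4 + 19*sqrt(19)) - 32 = -28 + 19*sqrt(19)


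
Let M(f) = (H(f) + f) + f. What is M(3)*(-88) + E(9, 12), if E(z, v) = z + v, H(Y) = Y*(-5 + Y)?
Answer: 21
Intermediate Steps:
M(f) = 2*f + f*(-5 + f) (M(f) = (f*(-5 + f) + f) + f = (f + f*(-5 + f)) + f = 2*f + f*(-5 + f))
E(z, v) = v + z
M(3)*(-88) + E(9, 12) = (3*(-3 + 3))*(-88) + (12 + 9) = (3*0)*(-88) + 21 = 0*(-88) + 21 = 0 + 21 = 21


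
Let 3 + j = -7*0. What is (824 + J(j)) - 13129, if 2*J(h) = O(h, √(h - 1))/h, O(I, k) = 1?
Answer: -73831/6 ≈ -12305.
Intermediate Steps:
j = -3 (j = -3 - 7*0 = -3 + 0 = -3)
J(h) = 1/(2*h) (J(h) = (1/h)/2 = 1/(2*h))
(824 + J(j)) - 13129 = (824 + (½)/(-3)) - 13129 = (824 + (½)*(-⅓)) - 13129 = (824 - ⅙) - 13129 = 4943/6 - 13129 = -73831/6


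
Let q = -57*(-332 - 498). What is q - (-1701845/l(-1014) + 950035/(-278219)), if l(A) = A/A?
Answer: 486649104980/278219 ≈ 1.7492e+6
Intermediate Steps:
l(A) = 1
q = 47310 (q = -57*(-830) = 47310)
q - (-1701845/l(-1014) + 950035/(-278219)) = 47310 - (-1701845/1 + 950035/(-278219)) = 47310 - (-1701845*1 + 950035*(-1/278219)) = 47310 - (-1701845 - 950035/278219) = 47310 - 1*(-473486564090/278219) = 47310 + 473486564090/278219 = 486649104980/278219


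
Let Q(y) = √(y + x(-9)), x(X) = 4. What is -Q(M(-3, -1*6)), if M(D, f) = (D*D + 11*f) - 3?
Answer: -2*I*√14 ≈ -7.4833*I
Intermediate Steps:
M(D, f) = -3 + D² + 11*f (M(D, f) = (D² + 11*f) - 3 = -3 + D² + 11*f)
Q(y) = √(4 + y) (Q(y) = √(y + 4) = √(4 + y))
-Q(M(-3, -1*6)) = -√(4 + (-3 + (-3)² + 11*(-1*6))) = -√(4 + (-3 + 9 + 11*(-6))) = -√(4 + (-3 + 9 - 66)) = -√(4 - 60) = -√(-56) = -2*I*√14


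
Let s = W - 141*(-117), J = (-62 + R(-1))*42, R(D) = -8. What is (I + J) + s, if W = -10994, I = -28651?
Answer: -26088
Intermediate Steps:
J = -2940 (J = (-62 - 8)*42 = -70*42 = -2940)
s = 5503 (s = -10994 - 141*(-117) = -10994 - 1*(-16497) = -10994 + 16497 = 5503)
(I + J) + s = (-28651 - 2940) + 5503 = -31591 + 5503 = -26088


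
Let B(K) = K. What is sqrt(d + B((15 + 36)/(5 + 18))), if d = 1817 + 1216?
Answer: sqrt(1605630)/23 ≈ 55.093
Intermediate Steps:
d = 3033
sqrt(d + B((15 + 36)/(5 + 18))) = sqrt(3033 + (15 + 36)/(5 + 18)) = sqrt(3033 + 51/23) = sqrt(69810/23) = sqrt(1605630)/23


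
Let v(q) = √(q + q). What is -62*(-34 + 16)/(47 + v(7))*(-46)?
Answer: -2412792/2195 + 51336*√14/2195 ≈ -1011.7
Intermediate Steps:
v(q) = √2*√q (v(q) = √(2*q) = √2*√q)
-62*(-34 + 16)/(47 + v(7))*(-46) = -62*(-34 + 16)/(47 + √2*√7)*(-46) = -(-1116)/(47 + √14)*(-46) = (1116/(47 + √14))*(-46) = -51336/(47 + √14)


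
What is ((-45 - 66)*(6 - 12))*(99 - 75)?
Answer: 15984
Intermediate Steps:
((-45 - 66)*(6 - 12))*(99 - 75) = -111*(-6)*24 = 666*24 = 15984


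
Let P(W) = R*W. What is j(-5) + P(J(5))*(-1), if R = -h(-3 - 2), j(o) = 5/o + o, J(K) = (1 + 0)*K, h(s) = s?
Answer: -31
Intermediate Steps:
J(K) = K (J(K) = 1*K = K)
j(o) = o + 5/o
R = 5 (R = -(-3 - 2) = -1*(-5) = 5)
P(W) = 5*W
j(-5) + P(J(5))*(-1) = (-5 + 5/(-5)) + (5*5)*(-1) = (-5 + 5*(-1/5)) + 25*(-1) = (-5 - 1) - 25 = -6 - 25 = -31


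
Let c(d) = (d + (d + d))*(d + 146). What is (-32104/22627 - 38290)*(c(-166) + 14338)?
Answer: -21052271556332/22627 ≈ -9.3040e+8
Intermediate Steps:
c(d) = 3*d*(146 + d) (c(d) = (d + 2*d)*(146 + d) = (3*d)*(146 + d) = 3*d*(146 + d))
(-32104/22627 - 38290)*(c(-166) + 14338) = (-32104/22627 - 38290)*(3*(-166)*(146 - 166) + 14338) = (-32104*1/22627 - 38290)*(3*(-166)*(-20) + 14338) = (-32104/22627 - 38290)*(9960 + 14338) = -866419934/22627*24298 = -21052271556332/22627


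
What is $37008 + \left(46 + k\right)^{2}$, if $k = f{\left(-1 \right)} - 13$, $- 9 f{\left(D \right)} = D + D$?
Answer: $\frac{3087049}{81} \approx 38112.0$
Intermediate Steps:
$f{\left(D \right)} = - \frac{2 D}{9}$ ($f{\left(D \right)} = - \frac{D + D}{9} = - \frac{2 D}{9}$)
$k = - \frac{115}{9}$ ($k = \left(- \frac{2}{9}\right) \left(-1\right) - 13 = \frac{2}{9} - 13 = - \frac{115}{9} \approx -12.778$)
$37008 + \left(46 + k\right)^{2} = 37008 + \left(46 - \frac{115}{9}\right)^{2} = 37008 + \left(\frac{299}{9}\right)^{2} = 37008 + \frac{89401}{81} = \frac{3087049}{81}$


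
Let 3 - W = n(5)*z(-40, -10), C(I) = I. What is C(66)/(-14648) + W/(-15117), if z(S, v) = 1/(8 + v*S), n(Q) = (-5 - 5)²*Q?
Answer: -26104733/5646562308 ≈ -0.0046231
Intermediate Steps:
n(Q) = 100*Q (n(Q) = (-10)²*Q = 100*Q)
z(S, v) = 1/(8 + S*v)
W = 181/102 (W = 3 - 100*5/(8 - 40*(-10)) = 3 - 500/(8 + 400) = 3 - 500/408 = 3 - 1*125/102 = 3 - 125/102 = 181/102 ≈ 1.7745)
C(66)/(-14648) + W/(-15117) = 66/(-14648) + (181/102)/(-15117) = 66*(-1/14648) + (181/102)*(-1/15117) = -33/7324 - 181/1541934 = -26104733/5646562308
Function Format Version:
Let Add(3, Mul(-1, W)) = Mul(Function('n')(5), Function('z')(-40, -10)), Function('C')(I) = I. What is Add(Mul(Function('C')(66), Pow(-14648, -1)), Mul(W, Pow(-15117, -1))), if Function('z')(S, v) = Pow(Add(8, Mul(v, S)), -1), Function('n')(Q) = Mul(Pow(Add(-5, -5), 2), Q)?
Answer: Rational(-26104733, 5646562308) ≈ -0.0046231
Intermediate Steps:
Function('n')(Q) = Mul(100, Q) (Function('n')(Q) = Mul(Pow(-10, 2), Q) = Mul(100, Q))
Function('z')(S, v) = Pow(Add(8, Mul(S, v)), -1)
W = Rational(181, 102) (W = Add(3, Mul(-1, Mul(Mul(100, 5), Pow(Add(8, Mul(-40, -10)), -1)))) = Add(3, Mul(-1, Mul(500, Pow(Add(8, 400), -1)))) = Add(3, Mul(-1, Mul(500, Pow(408, -1)))) = Add(3, Mul(-1, Mul(500, Rational(1, 408)))) = Add(3, Mul(-1, Rational(125, 102))) = Add(3, Rational(-125, 102)) = Rational(181, 102) ≈ 1.7745)
Add(Mul(Function('C')(66), Pow(-14648, -1)), Mul(W, Pow(-15117, -1))) = Add(Mul(66, Pow(-14648, -1)), Mul(Rational(181, 102), Pow(-15117, -1))) = Add(Mul(66, Rational(-1, 14648)), Mul(Rational(181, 102), Rational(-1, 15117))) = Add(Rational(-33, 7324), Rational(-181, 1541934)) = Rational(-26104733, 5646562308)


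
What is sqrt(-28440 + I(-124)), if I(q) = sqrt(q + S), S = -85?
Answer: sqrt(-28440 + I*sqrt(209)) ≈ 0.0429 + 168.64*I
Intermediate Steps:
I(q) = sqrt(-85 + q) (I(q) = sqrt(q - 85) = sqrt(-85 + q))
sqrt(-28440 + I(-124)) = sqrt(-28440 + sqrt(-85 - 124)) = sqrt(-28440 + sqrt(-209)) = sqrt(-28440 + I*sqrt(209))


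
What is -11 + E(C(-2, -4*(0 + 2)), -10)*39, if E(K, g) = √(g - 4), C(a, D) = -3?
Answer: -11 + 39*I*√14 ≈ -11.0 + 145.92*I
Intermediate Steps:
E(K, g) = √(-4 + g)
-11 + E(C(-2, -4*(0 + 2)), -10)*39 = -11 + √(-4 - 10)*39 = -11 + √(-14)*39 = -11 + (I*√14)*39 = -11 + 39*I*√14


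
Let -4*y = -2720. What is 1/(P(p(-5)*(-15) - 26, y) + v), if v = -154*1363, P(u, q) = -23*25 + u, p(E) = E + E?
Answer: -1/210353 ≈ -4.7539e-6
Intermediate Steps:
p(E) = 2*E
y = 680 (y = -¼*(-2720) = 680)
P(u, q) = -575 + u
v = -209902
1/(P(p(-5)*(-15) - 26, y) + v) = 1/((-575 + ((2*(-5))*(-15) - 26)) - 209902) = 1/((-575 + (-10*(-15) - 26)) - 209902) = 1/((-575 + (150 - 26)) - 209902) = 1/((-575 + 124) - 209902) = 1/(-451 - 209902) = 1/(-210353) = -1/210353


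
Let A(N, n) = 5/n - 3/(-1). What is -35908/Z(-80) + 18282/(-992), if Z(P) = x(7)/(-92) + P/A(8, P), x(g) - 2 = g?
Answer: 75931720429/58618768 ≈ 1295.3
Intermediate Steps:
x(g) = 2 + g
A(N, n) = 3 + 5/n (A(N, n) = 5/n - 3*(-1) = 5/n + 3 = 3 + 5/n)
Z(P) = -9/92 + P/(3 + 5/P) (Z(P) = (2 + 7)/(-92) + P/(3 + 5/P) = 9*(-1/92) + P/(3 + 5/P) = -9/92 + P/(3 + 5/P))
-35908/Z(-80) + 18282/(-992) = -35908*92*(5 + 3*(-80))/(-45 - 27*(-80) + 92*(-80)²) + 18282/(-992) = -35908*92*(5 - 240)/(-45 + 2160 + 92*6400) + 18282*(-1/992) = -35908*(-21620/(-45 + 2160 + 588800)) - 9141/496 = -35908/((1/92)*(-1/235)*590915) - 9141/496 = -35908/(-118183/4324) - 9141/496 = -35908*(-4324/118183) - 9141/496 = 155266192/118183 - 9141/496 = 75931720429/58618768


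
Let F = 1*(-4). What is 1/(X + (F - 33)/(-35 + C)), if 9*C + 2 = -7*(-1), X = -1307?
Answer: -310/404837 ≈ -0.00076574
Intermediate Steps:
F = -4
C = 5/9 (C = -2/9 + (-7*(-1))/9 = -2/9 + (⅑)*7 = -2/9 + 7/9 = 5/9 ≈ 0.55556)
1/(X + (F - 33)/(-35 + C)) = 1/(-1307 + (-4 - 33)/(-35 + 5/9)) = 1/(-1307 - 37/(-310/9)) = 1/(-1307 - 37*(-9/310)) = 1/(-1307 + 333/310) = 1/(-404837/310) = -310/404837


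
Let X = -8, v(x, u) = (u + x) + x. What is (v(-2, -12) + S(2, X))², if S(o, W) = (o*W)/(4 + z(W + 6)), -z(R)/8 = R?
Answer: 7056/25 ≈ 282.24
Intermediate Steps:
v(x, u) = u + 2*x
z(R) = -8*R
S(o, W) = W*o/(-44 - 8*W) (S(o, W) = (o*W)/(4 - 8*(W + 6)) = (W*o)/(4 - 8*(6 + W)) = (W*o)/(4 + (-48 - 8*W)) = (W*o)/(-44 - 8*W) = W*o/(-44 - 8*W))
(v(-2, -12) + S(2, X))² = ((-12 + 2*(-2)) - 1*(-8)*2/(44 + 8*(-8)))² = ((-12 - 4) - 1*(-8)*2/(44 - 64))² = (-16 - 1*(-8)*2/(-20))² = (-16 - 1*(-8)*2*(-1/20))² = (-16 - ⅘)² = (-84/5)² = 7056/25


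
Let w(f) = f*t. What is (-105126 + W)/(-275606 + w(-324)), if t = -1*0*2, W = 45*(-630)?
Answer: 66738/137803 ≈ 0.48430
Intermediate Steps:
W = -28350
t = 0 (t = 0*2 = 0)
w(f) = 0 (w(f) = f*0 = 0)
(-105126 + W)/(-275606 + w(-324)) = (-105126 - 28350)/(-275606 + 0) = -133476/(-275606) = -133476*(-1/275606) = 66738/137803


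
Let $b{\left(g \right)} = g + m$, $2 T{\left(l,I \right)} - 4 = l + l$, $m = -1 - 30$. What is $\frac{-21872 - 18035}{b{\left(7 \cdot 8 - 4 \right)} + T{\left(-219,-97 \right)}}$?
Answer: $\frac{5701}{28} \approx 203.61$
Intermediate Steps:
$m = -31$ ($m = -1 - 30 = -31$)
$T{\left(l,I \right)} = 2 + l$ ($T{\left(l,I \right)} = 2 + \frac{l + l}{2} = 2 + \frac{2 l}{2} = 2 + l$)
$b{\left(g \right)} = -31 + g$ ($b{\left(g \right)} = g - 31 = -31 + g$)
$\frac{-21872 - 18035}{b{\left(7 \cdot 8 - 4 \right)} + T{\left(-219,-97 \right)}} = \frac{-21872 - 18035}{\left(-31 + \left(7 \cdot 8 - 4\right)\right) + \left(2 - 219\right)} = - \frac{39907}{\left(-31 + \left(56 - 4\right)\right) - 217} = - \frac{39907}{\left(-31 + 52\right) - 217} = - \frac{39907}{21 - 217} = - \frac{39907}{-196} = \left(-39907\right) \left(- \frac{1}{196}\right) = \frac{5701}{28}$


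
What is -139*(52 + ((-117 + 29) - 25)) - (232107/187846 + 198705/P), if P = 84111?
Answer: 44636876598889/5266638302 ≈ 8475.4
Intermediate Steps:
-139*(52 + ((-117 + 29) - 25)) - (232107/187846 + 198705/P) = -139*(52 + ((-117 + 29) - 25)) - (232107/187846 + 198705/84111) = -139*(52 + (-88 - 25)) - (232107*(1/187846) + 198705*(1/84111)) = -139*(52 - 113) - (232107/187846 + 66235/28037) = -139*(-61) - 1*18949563769/5266638302 = 8479 - 18949563769/5266638302 = 44636876598889/5266638302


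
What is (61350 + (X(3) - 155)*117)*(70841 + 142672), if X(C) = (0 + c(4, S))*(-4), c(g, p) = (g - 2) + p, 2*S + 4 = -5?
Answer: 9476774505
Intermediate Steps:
S = -9/2 (S = -2 + (1/2)*(-5) = -2 - 5/2 = -9/2 ≈ -4.5000)
c(g, p) = -2 + g + p (c(g, p) = (-2 + g) + p = -2 + g + p)
X(C) = 10 (X(C) = (0 + (-2 + 4 - 9/2))*(-4) = (0 - 5/2)*(-4) = -5/2*(-4) = 10)
(61350 + (X(3) - 155)*117)*(70841 + 142672) = (61350 + (10 - 155)*117)*(70841 + 142672) = (61350 - 145*117)*213513 = (61350 - 16965)*213513 = 44385*213513 = 9476774505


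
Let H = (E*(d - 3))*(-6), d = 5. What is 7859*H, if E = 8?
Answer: -754464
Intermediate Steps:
H = -96 (H = (8*(5 - 3))*(-6) = (8*2)*(-6) = 16*(-6) = -96)
7859*H = 7859*(-96) = -754464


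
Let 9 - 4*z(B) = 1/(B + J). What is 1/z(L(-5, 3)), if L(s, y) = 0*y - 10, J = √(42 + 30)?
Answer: 1048/2449 - 24*√2/2449 ≈ 0.41407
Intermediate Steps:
J = 6*√2 (J = √72 = 6*√2 ≈ 8.4853)
L(s, y) = -10 (L(s, y) = 0 - 10 = -10)
z(B) = 9/4 - 1/(4*(B + 6*√2))
1/z(L(-5, 3)) = 1/((-1 + 9*(-10) + 54*√2)/(4*(-10 + 6*√2))) = 1/((-1 - 90 + 54*√2)/(4*(-10 + 6*√2))) = 1/((-91 + 54*√2)/(4*(-10 + 6*√2))) = 4*(-10 + 6*√2)/(-91 + 54*√2)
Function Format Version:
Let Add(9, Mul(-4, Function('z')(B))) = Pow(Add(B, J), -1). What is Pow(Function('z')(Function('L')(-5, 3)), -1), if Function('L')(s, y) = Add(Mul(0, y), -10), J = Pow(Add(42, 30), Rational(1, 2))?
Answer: Add(Rational(1048, 2449), Mul(Rational(-24, 2449), Pow(2, Rational(1, 2)))) ≈ 0.41407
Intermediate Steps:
J = Mul(6, Pow(2, Rational(1, 2))) (J = Pow(72, Rational(1, 2)) = Mul(6, Pow(2, Rational(1, 2))) ≈ 8.4853)
Function('L')(s, y) = -10 (Function('L')(s, y) = Add(0, -10) = -10)
Function('z')(B) = Add(Rational(9, 4), Mul(Rational(-1, 4), Pow(Add(B, Mul(6, Pow(2, Rational(1, 2)))), -1)))
Pow(Function('z')(Function('L')(-5, 3)), -1) = Pow(Mul(Rational(1, 4), Pow(Add(-10, Mul(6, Pow(2, Rational(1, 2)))), -1), Add(-1, Mul(9, -10), Mul(54, Pow(2, Rational(1, 2))))), -1) = Pow(Mul(Rational(1, 4), Pow(Add(-10, Mul(6, Pow(2, Rational(1, 2)))), -1), Add(-1, -90, Mul(54, Pow(2, Rational(1, 2))))), -1) = Pow(Mul(Rational(1, 4), Pow(Add(-10, Mul(6, Pow(2, Rational(1, 2)))), -1), Add(-91, Mul(54, Pow(2, Rational(1, 2))))), -1) = Mul(4, Pow(Add(-91, Mul(54, Pow(2, Rational(1, 2)))), -1), Add(-10, Mul(6, Pow(2, Rational(1, 2)))))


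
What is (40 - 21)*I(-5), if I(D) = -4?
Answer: -76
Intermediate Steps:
(40 - 21)*I(-5) = (40 - 21)*(-4) = 19*(-4) = -76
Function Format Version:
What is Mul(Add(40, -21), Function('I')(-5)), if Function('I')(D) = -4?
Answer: -76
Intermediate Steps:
Mul(Add(40, -21), Function('I')(-5)) = Mul(Add(40, -21), -4) = Mul(19, -4) = -76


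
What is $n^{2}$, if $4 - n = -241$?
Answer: $60025$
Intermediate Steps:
$n = 245$ ($n = 4 - -241 = 4 + 241 = 245$)
$n^{2} = 245^{2} = 60025$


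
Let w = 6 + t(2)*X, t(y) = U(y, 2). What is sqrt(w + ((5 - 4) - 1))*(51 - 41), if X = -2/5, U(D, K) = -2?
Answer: 2*sqrt(170) ≈ 26.077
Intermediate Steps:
X = -2/5 (X = -2*1/5 = -2/5 ≈ -0.40000)
t(y) = -2
w = 34/5 (w = 6 - 2*(-2/5) = 6 + 4/5 = 34/5 ≈ 6.8000)
sqrt(w + ((5 - 4) - 1))*(51 - 41) = sqrt(34/5 + ((5 - 4) - 1))*(51 - 41) = sqrt(34/5 + (1 - 1))*10 = sqrt(34/5 + 0)*10 = sqrt(34/5)*10 = (sqrt(170)/5)*10 = 2*sqrt(170)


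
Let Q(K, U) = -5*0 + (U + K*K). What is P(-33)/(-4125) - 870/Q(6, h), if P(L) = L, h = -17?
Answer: -108731/2375 ≈ -45.781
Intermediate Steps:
Q(K, U) = U + K² (Q(K, U) = 0 + (U + K²) = U + K²)
P(-33)/(-4125) - 870/Q(6, h) = -33/(-4125) - 870/(-17 + 6²) = -33*(-1/4125) - 870/(-17 + 36) = 1/125 - 870/19 = -108731/2375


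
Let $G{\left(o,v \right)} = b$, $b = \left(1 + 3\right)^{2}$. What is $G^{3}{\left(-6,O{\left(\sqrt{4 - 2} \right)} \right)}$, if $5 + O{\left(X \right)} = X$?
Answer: $4096$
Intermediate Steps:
$b = 16$ ($b = 4^{2} = 16$)
$O{\left(X \right)} = -5 + X$
$G{\left(o,v \right)} = 16$
$G^{3}{\left(-6,O{\left(\sqrt{4 - 2} \right)} \right)} = 16^{3} = 4096$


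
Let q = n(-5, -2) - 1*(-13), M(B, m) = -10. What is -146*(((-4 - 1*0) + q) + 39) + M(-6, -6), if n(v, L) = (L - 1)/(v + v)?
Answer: -35309/5 ≈ -7061.8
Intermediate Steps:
n(v, L) = (-1 + L)/(2*v) (n(v, L) = (-1 + L)/((2*v)) = (-1 + L)*(1/(2*v)) = (-1 + L)/(2*v))
q = 133/10 (q = (½)*(-1 - 2)/(-5) - 1*(-13) = (½)*(-⅕)*(-3) + 13 = 3/10 + 13 = 133/10 ≈ 13.300)
-146*(((-4 - 1*0) + q) + 39) + M(-6, -6) = -146*(((-4 - 1*0) + 133/10) + 39) - 10 = -146*(((-4 + 0) + 133/10) + 39) - 10 = -146*((-4 + 133/10) + 39) - 10 = -146*(93/10 + 39) - 10 = -146*483/10 - 10 = -35259/5 - 10 = -35309/5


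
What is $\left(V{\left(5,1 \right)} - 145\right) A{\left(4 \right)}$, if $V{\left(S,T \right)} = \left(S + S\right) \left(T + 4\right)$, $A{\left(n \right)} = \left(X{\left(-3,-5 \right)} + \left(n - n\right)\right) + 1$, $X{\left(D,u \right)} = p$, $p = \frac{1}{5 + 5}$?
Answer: $- \frac{209}{2} \approx -104.5$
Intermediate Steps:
$p = \frac{1}{10} \approx 0.1$
$X{\left(D,u \right)} = \frac{1}{10}$
$A{\left(n \right)} = \frac{11}{10}$ ($A{\left(n \right)} = \left(\frac{1}{10} + \left(n - n\right)\right) + 1 = \left(\frac{1}{10} + 0\right) + 1 = \frac{1}{10} + 1 = \frac{11}{10}$)
$V{\left(S,T \right)} = 2 S \left(4 + T\right)$
$\left(V{\left(5,1 \right)} - 145\right) A{\left(4 \right)} = \left(2 \cdot 5 \left(4 + 1\right) - 145\right) \frac{11}{10} = \left(2 \cdot 5 \cdot 5 - 145\right) \frac{11}{10} = \left(50 - 145\right) \frac{11}{10} = \left(-95\right) \frac{11}{10} = - \frac{209}{2}$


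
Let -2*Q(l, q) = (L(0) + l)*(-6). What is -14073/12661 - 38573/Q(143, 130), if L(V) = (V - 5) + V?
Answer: -494198975/5241654 ≈ -94.283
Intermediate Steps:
L(V) = -5 + 2*V (L(V) = (-5 + V) + V = -5 + 2*V)
Q(l, q) = -15 + 3*l (Q(l, q) = -((-5 + 2*0) + l)*(-6)/2 = -((-5 + 0) + l)*(-6)/2 = -(-5 + l)*(-6)/2 = -(30 - 6*l)/2 = -15 + 3*l)
-14073/12661 - 38573/Q(143, 130) = -14073/12661 - 38573/(-15 + 3*143) = -14073*1/12661 - 38573/(-15 + 429) = -14073/12661 - 38573/414 = -494198975/5241654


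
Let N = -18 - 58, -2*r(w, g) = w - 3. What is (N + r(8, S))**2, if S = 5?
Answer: 24649/4 ≈ 6162.3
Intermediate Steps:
r(w, g) = 3/2 - w/2 (r(w, g) = -(w - 3)/2 = -(-3 + w)/2 = 3/2 - w/2)
N = -76
(N + r(8, S))**2 = (-76 + (3/2 - 1/2*8))**2 = (-76 + (3/2 - 4))**2 = (-76 - 5/2)**2 = (-157/2)**2 = 24649/4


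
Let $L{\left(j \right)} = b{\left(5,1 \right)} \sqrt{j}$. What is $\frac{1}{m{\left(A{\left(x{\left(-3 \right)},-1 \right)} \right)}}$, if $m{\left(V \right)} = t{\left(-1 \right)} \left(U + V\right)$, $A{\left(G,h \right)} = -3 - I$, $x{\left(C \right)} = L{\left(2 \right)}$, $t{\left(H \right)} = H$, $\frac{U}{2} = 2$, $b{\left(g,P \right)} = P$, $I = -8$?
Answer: $- \frac{1}{9} \approx -0.11111$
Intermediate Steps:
$U = 4$ ($U = 2 \cdot 2 = 4$)
$L{\left(j \right)} = \sqrt{j}$ ($L{\left(j \right)} = 1 \sqrt{j} = \sqrt{j}$)
$x{\left(C \right)} = \sqrt{2}$
$A{\left(G,h \right)} = 5$ ($A{\left(G,h \right)} = -3 - -8 = -3 + 8 = 5$)
$m{\left(V \right)} = -4 - V$ ($m{\left(V \right)} = - (4 + V) = -4 - V$)
$\frac{1}{m{\left(A{\left(x{\left(-3 \right)},-1 \right)} \right)}} = \frac{1}{-4 - 5} = \frac{1}{-9} = - \frac{1}{9}$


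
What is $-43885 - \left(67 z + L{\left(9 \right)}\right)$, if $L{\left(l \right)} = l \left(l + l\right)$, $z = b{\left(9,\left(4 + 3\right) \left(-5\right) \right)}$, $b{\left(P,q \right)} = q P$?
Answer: $-22942$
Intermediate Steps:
$b{\left(P,q \right)} = P q$
$z = -315$ ($z = 9 \left(4 + 3\right) \left(-5\right) = 9 \cdot 7 \left(-5\right) = 9 \left(-35\right) = -315$)
$L{\left(l \right)} = 2 l^{2}$ ($L{\left(l \right)} = l 2 l = 2 l^{2}$)
$-43885 - \left(67 z + L{\left(9 \right)}\right) = -43885 - \left(67 \left(-315\right) + 2 \cdot 9^{2}\right) = -43885 - \left(-21105 + 2 \cdot 81\right) = -43885 - \left(-21105 + 162\right) = -43885 - -20943 = -43885 + 20943 = -22942$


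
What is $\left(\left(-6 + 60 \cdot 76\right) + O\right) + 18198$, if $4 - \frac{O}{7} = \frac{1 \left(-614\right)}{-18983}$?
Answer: $\frac{432428442}{18983} \approx 22780.0$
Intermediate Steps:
$O = \frac{527226}{18983}$ ($O = 28 - 7 \frac{1 \left(-614\right)}{-18983} = 28 - 7 \left(\left(-614\right) \left(- \frac{1}{18983}\right)\right) = 28 - \frac{4298}{18983} = \frac{527226}{18983} \approx 27.774$)
$\left(\left(-6 + 60 \cdot 76\right) + O\right) + 18198 = \left(\left(-6 + 60 \cdot 76\right) + \frac{527226}{18983}\right) + 18198 = \left(\left(-6 + 4560\right) + \frac{527226}{18983}\right) + 18198 = \left(4554 + \frac{527226}{18983}\right) + 18198 = \frac{86975808}{18983} + 18198 = \frac{432428442}{18983}$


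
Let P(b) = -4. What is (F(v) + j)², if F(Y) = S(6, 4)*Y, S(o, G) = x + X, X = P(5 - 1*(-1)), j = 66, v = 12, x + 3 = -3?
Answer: 2916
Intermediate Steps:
x = -6 (x = -3 - 3 = -6)
X = -4
S(o, G) = -10 (S(o, G) = -6 - 4 = -10)
F(Y) = -10*Y
(F(v) + j)² = (-10*12 + 66)² = (-120 + 66)² = (-54)² = 2916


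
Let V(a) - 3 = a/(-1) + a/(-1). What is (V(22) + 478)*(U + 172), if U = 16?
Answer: 82156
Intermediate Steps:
V(a) = 3 - 2*a (V(a) = 3 + (a/(-1) + a/(-1)) = 3 + (a*(-1) + a*(-1)) = 3 + (-a - a) = 3 - 2*a)
(V(22) + 478)*(U + 172) = ((3 - 2*22) + 478)*(16 + 172) = ((3 - 44) + 478)*188 = (-41 + 478)*188 = 437*188 = 82156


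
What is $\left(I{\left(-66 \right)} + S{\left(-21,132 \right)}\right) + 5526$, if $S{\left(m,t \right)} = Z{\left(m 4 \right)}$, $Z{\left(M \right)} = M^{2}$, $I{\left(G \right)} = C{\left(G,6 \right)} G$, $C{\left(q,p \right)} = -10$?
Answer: $13242$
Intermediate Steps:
$I{\left(G \right)} = - 10 G$
$S{\left(m,t \right)} = 16 m^{2}$ ($S{\left(m,t \right)} = \left(m 4\right)^{2} = \left(4 m\right)^{2} = 16 m^{2}$)
$\left(I{\left(-66 \right)} + S{\left(-21,132 \right)}\right) + 5526 = \left(\left(-10\right) \left(-66\right) + 16 \left(-21\right)^{2}\right) + 5526 = \left(660 + 16 \cdot 441\right) + 5526 = \left(660 + 7056\right) + 5526 = 7716 + 5526 = 13242$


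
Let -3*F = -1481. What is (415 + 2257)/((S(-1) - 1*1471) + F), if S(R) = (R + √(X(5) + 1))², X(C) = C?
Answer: -23334576/8473705 + 48096*√6/8473705 ≈ -2.7399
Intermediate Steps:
F = 1481/3 (F = -⅓*(-1481) = 1481/3 ≈ 493.67)
S(R) = (R + √6)² (S(R) = (R + √(5 + 1))² = (R + √6)²)
(415 + 2257)/((S(-1) - 1*1471) + F) = (415 + 2257)/(((-1 + √6)² - 1*1471) + 1481/3) = 2672/(((-1 + √6)² - 1471) + 1481/3) = 2672/((-1471 + (-1 + √6)²) + 1481/3) = 2672/(-2932/3 + (-1 + √6)²)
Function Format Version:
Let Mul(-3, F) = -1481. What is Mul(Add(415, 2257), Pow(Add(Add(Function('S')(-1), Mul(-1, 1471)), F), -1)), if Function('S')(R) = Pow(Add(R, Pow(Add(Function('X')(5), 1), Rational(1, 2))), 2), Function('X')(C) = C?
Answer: Add(Rational(-23334576, 8473705), Mul(Rational(48096, 8473705), Pow(6, Rational(1, 2)))) ≈ -2.7399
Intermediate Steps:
F = Rational(1481, 3) (F = Mul(Rational(-1, 3), -1481) = Rational(1481, 3) ≈ 493.67)
Function('S')(R) = Pow(Add(R, Pow(6, Rational(1, 2))), 2) (Function('S')(R) = Pow(Add(R, Pow(Add(5, 1), Rational(1, 2))), 2) = Pow(Add(R, Pow(6, Rational(1, 2))), 2))
Mul(Add(415, 2257), Pow(Add(Add(Function('S')(-1), Mul(-1, 1471)), F), -1)) = Mul(Add(415, 2257), Pow(Add(Add(Pow(Add(-1, Pow(6, Rational(1, 2))), 2), Mul(-1, 1471)), Rational(1481, 3)), -1)) = Mul(2672, Pow(Add(Add(Pow(Add(-1, Pow(6, Rational(1, 2))), 2), -1471), Rational(1481, 3)), -1)) = Mul(2672, Pow(Add(Add(-1471, Pow(Add(-1, Pow(6, Rational(1, 2))), 2)), Rational(1481, 3)), -1)) = Mul(2672, Pow(Add(Rational(-2932, 3), Pow(Add(-1, Pow(6, Rational(1, 2))), 2)), -1))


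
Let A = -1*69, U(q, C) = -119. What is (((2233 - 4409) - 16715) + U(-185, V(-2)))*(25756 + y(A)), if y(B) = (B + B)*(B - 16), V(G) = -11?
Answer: -712608860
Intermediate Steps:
A = -69
y(B) = 2*B*(-16 + B) (y(B) = (2*B)*(-16 + B) = 2*B*(-16 + B))
(((2233 - 4409) - 16715) + U(-185, V(-2)))*(25756 + y(A)) = (((2233 - 4409) - 16715) - 119)*(25756 + 2*(-69)*(-16 - 69)) = ((-2176 - 16715) - 119)*(25756 + 2*(-69)*(-85)) = (-18891 - 119)*(25756 + 11730) = -19010*37486 = -712608860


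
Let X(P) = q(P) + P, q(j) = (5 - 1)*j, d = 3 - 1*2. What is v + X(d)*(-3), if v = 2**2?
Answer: -11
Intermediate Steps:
d = 1 (d = 3 - 2 = 1)
q(j) = 4*j
v = 4
X(P) = 5*P (X(P) = 4*P + P = 5*P)
v + X(d)*(-3) = 4 + (5*1)*(-3) = 4 + 5*(-3) = 4 - 15 = -11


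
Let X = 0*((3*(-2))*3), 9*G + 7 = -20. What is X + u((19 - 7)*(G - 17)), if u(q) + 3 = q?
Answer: -243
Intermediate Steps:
G = -3 (G = -7/9 + (1/9)*(-20) = -7/9 - 20/9 = -3)
u(q) = -3 + q
X = 0 (X = 0*(-6*3) = 0*(-18) = 0)
X + u((19 - 7)*(G - 17)) = 0 + (-3 + (19 - 7)*(-3 - 17)) = 0 + (-3 + 12*(-20)) = 0 + (-3 - 240) = 0 - 243 = -243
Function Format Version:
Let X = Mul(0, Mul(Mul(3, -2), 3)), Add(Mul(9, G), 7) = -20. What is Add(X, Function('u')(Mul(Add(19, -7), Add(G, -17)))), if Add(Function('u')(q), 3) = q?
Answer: -243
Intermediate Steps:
G = -3 (G = Add(Rational(-7, 9), Mul(Rational(1, 9), -20)) = Add(Rational(-7, 9), Rational(-20, 9)) = -3)
Function('u')(q) = Add(-3, q)
X = 0 (X = Mul(0, Mul(-6, 3)) = Mul(0, -18) = 0)
Add(X, Function('u')(Mul(Add(19, -7), Add(G, -17)))) = Add(0, Add(-3, Mul(Add(19, -7), Add(-3, -17)))) = Add(0, Add(-3, Mul(12, -20))) = Add(0, Add(-3, -240)) = Add(0, -243) = -243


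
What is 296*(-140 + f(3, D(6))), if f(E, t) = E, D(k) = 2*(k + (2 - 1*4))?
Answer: -40552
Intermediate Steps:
D(k) = -4 + 2*k (D(k) = 2*(k + (2 - 4)) = 2*(k - 2) = 2*(-2 + k) = -4 + 2*k)
296*(-140 + f(3, D(6))) = 296*(-140 + 3) = 296*(-137) = -40552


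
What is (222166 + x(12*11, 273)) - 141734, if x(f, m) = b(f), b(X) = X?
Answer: 80564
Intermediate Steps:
x(f, m) = f
(222166 + x(12*11, 273)) - 141734 = (222166 + 12*11) - 141734 = (222166 + 132) - 141734 = 222298 - 141734 = 80564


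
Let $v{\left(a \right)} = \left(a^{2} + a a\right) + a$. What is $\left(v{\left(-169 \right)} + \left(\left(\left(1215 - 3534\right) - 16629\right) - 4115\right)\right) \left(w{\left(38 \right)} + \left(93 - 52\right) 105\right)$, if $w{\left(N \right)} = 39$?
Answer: $147218160$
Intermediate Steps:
$v{\left(a \right)} = a + 2 a^{2}$ ($v{\left(a \right)} = \left(a^{2} + a^{2}\right) + a = 2 a^{2} + a = a + 2 a^{2}$)
$\left(v{\left(-169 \right)} + \left(\left(\left(1215 - 3534\right) - 16629\right) - 4115\right)\right) \left(w{\left(38 \right)} + \left(93 - 52\right) 105\right) = \left(- 169 \left(1 + 2 \left(-169\right)\right) + \left(\left(\left(1215 - 3534\right) - 16629\right) - 4115\right)\right) \left(39 + \left(93 - 52\right) 105\right) = \left(- 169 \left(1 - 338\right) - 23063\right) \left(39 + 41 \cdot 105\right) = \left(\left(-169\right) \left(-337\right) - 23063\right) \left(39 + 4305\right) = \left(56953 - 23063\right) 4344 = 33890 \cdot 4344 = 147218160$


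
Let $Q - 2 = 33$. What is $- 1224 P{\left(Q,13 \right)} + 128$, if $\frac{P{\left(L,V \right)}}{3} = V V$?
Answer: $-620440$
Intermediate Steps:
$Q = 35$ ($Q = 2 + 33 = 35$)
$P{\left(L,V \right)} = 3 V^{2}$ ($P{\left(L,V \right)} = 3 V V = 3 V^{2}$)
$- 1224 P{\left(Q,13 \right)} + 128 = - 1224 \cdot 3 \cdot 13^{2} + 128 = - 1224 \cdot 3 \cdot 169 + 128 = \left(-1224\right) 507 + 128 = -620568 + 128 = -620440$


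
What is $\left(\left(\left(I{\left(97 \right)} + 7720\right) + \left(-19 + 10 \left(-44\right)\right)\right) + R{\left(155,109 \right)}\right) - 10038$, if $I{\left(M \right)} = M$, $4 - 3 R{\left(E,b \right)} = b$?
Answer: $-2715$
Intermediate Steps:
$R{\left(E,b \right)} = \frac{4}{3} - \frac{b}{3}$
$\left(\left(\left(I{\left(97 \right)} + 7720\right) + \left(-19 + 10 \left(-44\right)\right)\right) + R{\left(155,109 \right)}\right) - 10038 = \left(\left(\left(97 + 7720\right) + \left(-19 + 10 \left(-44\right)\right)\right) + \left(\frac{4}{3} - \frac{109}{3}\right)\right) - 10038 = \left(\left(7817 - 459\right) + \left(\frac{4}{3} - \frac{109}{3}\right)\right) - 10038 = \left(\left(7817 - 459\right) - 35\right) - 10038 = \left(7358 - 35\right) - 10038 = 7323 - 10038 = -2715$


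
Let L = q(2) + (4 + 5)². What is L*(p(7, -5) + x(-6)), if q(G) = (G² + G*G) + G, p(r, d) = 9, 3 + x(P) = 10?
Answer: 1456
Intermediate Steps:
x(P) = 7 (x(P) = -3 + 10 = 7)
q(G) = G + 2*G² (q(G) = (G² + G²) + G = 2*G² + G = G + 2*G²)
L = 91 (L = 2*(1 + 2*2) + (4 + 5)² = 2*(1 + 4) + 9² = 2*5 + 81 = 10 + 81 = 91)
L*(p(7, -5) + x(-6)) = 91*(9 + 7) = 91*16 = 1456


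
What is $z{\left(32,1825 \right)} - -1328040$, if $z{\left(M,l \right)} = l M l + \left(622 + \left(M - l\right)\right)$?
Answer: $107906869$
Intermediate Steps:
$z{\left(M,l \right)} = 622 + M - l + M l^{2}$ ($z{\left(M,l \right)} = M l l + \left(622 + M - l\right) = M l^{2} + \left(622 + M - l\right) = 622 + M - l + M l^{2}$)
$z{\left(32,1825 \right)} - -1328040 = \left(622 + 32 - 1825 + 32 \cdot 1825^{2}\right) - -1328040 = \left(622 + 32 - 1825 + 32 \cdot 3330625\right) + 1328040 = \left(622 + 32 - 1825 + 106580000\right) + 1328040 = 106578829 + 1328040 = 107906869$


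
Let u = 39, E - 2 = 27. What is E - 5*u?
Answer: -166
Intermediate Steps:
E = 29 (E = 2 + 27 = 29)
E - 5*u = 29 - 5*39 = 29 - 195 = -166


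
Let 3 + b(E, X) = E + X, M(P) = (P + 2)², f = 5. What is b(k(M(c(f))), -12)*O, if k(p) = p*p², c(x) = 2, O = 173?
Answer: 706013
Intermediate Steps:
M(P) = (2 + P)²
k(p) = p³
b(E, X) = -3 + E + X (b(E, X) = -3 + (E + X) = -3 + E + X)
b(k(M(c(f))), -12)*O = (-3 + ((2 + 2)²)³ - 12)*173 = (-3 + (4²)³ - 12)*173 = (-3 + 16³ - 12)*173 = (-3 + 4096 - 12)*173 = 4081*173 = 706013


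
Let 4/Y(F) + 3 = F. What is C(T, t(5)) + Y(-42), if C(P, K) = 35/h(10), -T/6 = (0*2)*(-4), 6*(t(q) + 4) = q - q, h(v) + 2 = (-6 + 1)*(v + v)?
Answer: -661/1530 ≈ -0.43203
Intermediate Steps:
Y(F) = 4/(-3 + F)
h(v) = -2 - 10*v (h(v) = -2 + (-6 + 1)*(v + v) = -2 - 10*v)
t(q) = -4 (t(q) = -4 + (q - q)/6 = -4 + (⅙)*0 = -4 + 0 = -4)
T = 0 (T = -6*0*2*(-4) = -0*(-4) = -6*0 = 0)
C(P, K) = -35/102 (C(P, K) = 35/(-2 - 10*10) = 35/(-2 - 100) = 35/(-102) = 35*(-1/102) = -35/102)
C(T, t(5)) + Y(-42) = -35/102 + 4/(-3 - 42) = -35/102 + 4/(-45) = -35/102 + 4*(-1/45) = -35/102 - 4/45 = -661/1530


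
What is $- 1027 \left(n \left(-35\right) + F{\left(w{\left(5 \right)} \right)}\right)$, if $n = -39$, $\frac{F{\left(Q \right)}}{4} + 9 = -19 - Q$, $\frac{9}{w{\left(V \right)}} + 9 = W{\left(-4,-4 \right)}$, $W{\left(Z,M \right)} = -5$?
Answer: $- \frac{9026303}{7} \approx -1.2895 \cdot 10^{6}$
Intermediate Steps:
$w{\left(V \right)} = - \frac{9}{14}$ ($w{\left(V \right)} = \frac{9}{-9 - 5} = \frac{9}{-14} = 9 \left(- \frac{1}{14}\right) = - \frac{9}{14}$)
$F{\left(Q \right)} = -112 - 4 Q$ ($F{\left(Q \right)} = -36 + 4 \left(-19 - Q\right) = -36 - \left(76 + 4 Q\right) = -112 - 4 Q$)
$- 1027 \left(n \left(-35\right) + F{\left(w{\left(5 \right)} \right)}\right) = - 1027 \left(\left(-39\right) \left(-35\right) - \frac{766}{7}\right) = - 1027 \left(1365 + \left(-112 + \frac{18}{7}\right)\right) = - 1027 \left(1365 - \frac{766}{7}\right) = \left(-1027\right) \frac{8789}{7} = - \frac{9026303}{7}$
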